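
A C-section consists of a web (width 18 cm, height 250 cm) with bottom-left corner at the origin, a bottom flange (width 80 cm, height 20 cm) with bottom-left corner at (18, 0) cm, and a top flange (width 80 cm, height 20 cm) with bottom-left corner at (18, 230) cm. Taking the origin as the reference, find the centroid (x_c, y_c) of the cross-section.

x_c = 29.36 cm, y_c = 125.00 cm

Part | A | x̄ᵢ | ȳᵢ | A·x̄ᵢ | A·ȳᵢ
web | 4500.00 | 9.00 | 125.00 | 40500.00 | 562500.00
bottom flange | 1600.00 | 58.00 | 10.00 | 92800.00 | 16000.00
top flange | 1600.00 | 58.00 | 240.00 | 92800.00 | 384000.00
Σ | 7700.00 |  |  | 226100.00 | 962500.00
x_c = 226100.00 / 7700.00 = 29.36 cm
y_c = 962500.00 / 7700.00 = 125.00 cm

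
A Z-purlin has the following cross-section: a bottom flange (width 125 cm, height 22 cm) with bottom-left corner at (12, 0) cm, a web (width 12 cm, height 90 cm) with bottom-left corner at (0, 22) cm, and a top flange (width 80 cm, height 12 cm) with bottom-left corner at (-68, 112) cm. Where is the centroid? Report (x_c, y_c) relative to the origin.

x_c = 38.51 cm, y_c = 45.07 cm

bottom flange: A = 125 × 22 = 2750.00, centroid at (74.50, 11.00).
web: A = 12 × 90 = 1080.00, centroid at (6.00, 67.00).
top flange: A = 80 × 12 = 960.00, centroid at (-28.00, 118.00).
ΣA = 4790.00 cm²
ΣAx_c = (2750.00)(74.50) + (1080.00)(6.00) + (960.00)(-28.00) = 184475.00 cm³
ΣAy_c = (2750.00)(11.00) + (1080.00)(67.00) + (960.00)(118.00) = 215890.00 cm³
x_c = 184475.00 / 4790.00 = 38.51 cm
y_c = 215890.00 / 4790.00 = 45.07 cm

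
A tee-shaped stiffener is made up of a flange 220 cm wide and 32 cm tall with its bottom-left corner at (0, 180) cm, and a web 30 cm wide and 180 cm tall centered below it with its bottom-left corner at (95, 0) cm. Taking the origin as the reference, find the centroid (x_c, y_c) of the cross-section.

web: A = 30 × 180 = 5400.00, centroid at (110.00, 90.00).
flange: A = 220 × 32 = 7040.00, centroid at (110.00, 196.00).
ΣA = 12440.00 cm²
ΣAx_c = (5400.00)(110.00) + (7040.00)(110.00) = 1368400.00 cm³
ΣAy_c = (5400.00)(90.00) + (7040.00)(196.00) = 1865840.00 cm³
x_c = 1368400.00 / 12440.00 = 110.00 cm
y_c = 1865840.00 / 12440.00 = 149.99 cm

x_c = 110.00 cm, y_c = 149.99 cm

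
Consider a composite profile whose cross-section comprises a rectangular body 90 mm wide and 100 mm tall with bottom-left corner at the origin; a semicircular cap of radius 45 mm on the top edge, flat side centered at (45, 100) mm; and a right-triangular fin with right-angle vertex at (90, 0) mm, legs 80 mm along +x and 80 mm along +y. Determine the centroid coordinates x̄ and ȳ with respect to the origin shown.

rectangular body: A = 90 × 100 = 9000.00, centroid at (45.00, 50.00).
semicircular top: A = ½π·45² = 3180.86, centroid at (45.00, 119.10).
triangular fin: A = ½·80·80 = 3200.00, centroid at (116.67, 26.67).
ΣA = 15380.86 mm²
ΣAx̄ = (9000.00)(45.00) + (3180.86)(45.00) + (3200.00)(116.67) = 921472.15 mm³
ΣAȳ = (9000.00)(50.00) + (3180.86)(119.10) + (3200.00)(26.67) = 914169.59 mm³
x̄ = 921472.15 / 15380.86 = 59.91 mm
ȳ = 914169.59 / 15380.86 = 59.44 mm

x̄ = 59.91 mm, ȳ = 59.44 mm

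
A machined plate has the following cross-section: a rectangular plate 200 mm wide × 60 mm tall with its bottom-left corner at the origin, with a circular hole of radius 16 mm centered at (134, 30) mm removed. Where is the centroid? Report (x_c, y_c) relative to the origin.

x_c = 97.56 mm, y_c = 30.00 mm

plate: A = 200 × 60 = 12000.00, centroid at (100.00, 30.00).
hole: A = −π·16² = -804.25, centroid at (134.00, 30.00).
ΣA = 11195.75 mm²
ΣAx_c = (12000.00)(100.00) + (-804.25)(134.00) = 1092230.81 mm³
ΣAy_c = (12000.00)(30.00) + (-804.25)(30.00) = 335872.57 mm³
x_c = 1092230.81 / 11195.75 = 97.56 mm
y_c = 335872.57 / 11195.75 = 30.00 mm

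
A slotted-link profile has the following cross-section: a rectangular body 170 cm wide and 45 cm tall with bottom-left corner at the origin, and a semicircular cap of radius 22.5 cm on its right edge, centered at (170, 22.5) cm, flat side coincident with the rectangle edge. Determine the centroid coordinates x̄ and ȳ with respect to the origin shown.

rectangular body: A = 170 × 45 = 7650.00, centroid at (85.00, 22.50).
semicircular end: A = ½π·22.5² = 795.22, centroid at (179.55, 22.50).
ΣA = 8445.22 cm², ΣAx̄ = 793030.41 cm³, ΣAȳ = 190017.35 cm³.
x̄ = 793030.41/8445.22 = 93.90 cm; ȳ = 190017.35/8445.22 = 22.50 cm.

x̄ = 93.90 cm, ȳ = 22.50 cm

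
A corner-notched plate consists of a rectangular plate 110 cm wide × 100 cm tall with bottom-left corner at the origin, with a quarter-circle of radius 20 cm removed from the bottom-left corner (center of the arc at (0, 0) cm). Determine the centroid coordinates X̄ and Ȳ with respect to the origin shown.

plate: A = 110 × 100 = 11000.00, centroid at (55.00, 50.00).
removed quarter-circle: A = −¼π·20² = -314.16, centroid at (8.49, 8.49).
ΣA = 10685.84 cm²
ΣAX̄ = (11000.00)(55.00) + (-314.16)(8.49) = 602333.33 cm³
ΣAȲ = (11000.00)(50.00) + (-314.16)(8.49) = 547333.33 cm³
X̄ = 602333.33 / 10685.84 = 56.37 cm
Ȳ = 547333.33 / 10685.84 = 51.22 cm

X̄ = 56.37 cm, Ȳ = 51.22 cm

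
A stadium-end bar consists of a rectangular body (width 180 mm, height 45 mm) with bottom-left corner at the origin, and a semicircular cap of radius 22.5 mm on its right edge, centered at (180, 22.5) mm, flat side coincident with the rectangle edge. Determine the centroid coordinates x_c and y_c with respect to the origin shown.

x_c = 98.90 mm, y_c = 22.50 mm

rectangular body: A = 180 × 45 = 8100.00, centroid at (90.00, 22.50).
semicircular end: A = ½π·22.5² = 795.22, centroid at (189.55, 22.50).
ΣA = 8895.22 mm², ΣAx_c = 879732.57 mm³, ΣAy_c = 200142.35 mm³.
x_c = 879732.57/8895.22 = 98.90 mm; y_c = 200142.35/8895.22 = 22.50 mm.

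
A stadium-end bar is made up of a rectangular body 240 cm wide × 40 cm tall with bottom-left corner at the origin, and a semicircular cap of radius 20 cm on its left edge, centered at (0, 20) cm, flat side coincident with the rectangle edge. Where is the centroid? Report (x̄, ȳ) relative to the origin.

x̄ = 112.11 cm, ȳ = 20.00 cm

rectangular body: A = 240 × 40 = 9600.00, centroid at (120.00, 20.00).
semicircular end: A = ½π·20² = 628.32, centroid at (-8.49, 20.00).
ΣA = 10228.32 cm², ΣAx̄ = 1146666.67 cm³, ΣAȳ = 204566.37 cm³.
x̄ = 1146666.67/10228.32 = 112.11 cm; ȳ = 204566.37/10228.32 = 20.00 cm.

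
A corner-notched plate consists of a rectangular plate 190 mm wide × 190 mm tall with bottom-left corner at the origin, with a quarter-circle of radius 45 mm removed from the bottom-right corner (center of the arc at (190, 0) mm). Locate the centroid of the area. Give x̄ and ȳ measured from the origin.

x̄ = 91.50 mm, ȳ = 98.50 mm

plate: A = 190 × 190 = 36100.00, centroid at (95.00, 95.00).
removed quarter-circle: A = −¼π·45² = -1590.43, centroid at (170.90, 19.10).
ΣA = 34509.57 mm², ΣAx̄ = 3157693.06 mm³, ΣAȳ = 3399125.00 mm³.
x̄ = 3157693.06/34509.57 = 91.50 mm; ȳ = 3399125.00/34509.57 = 98.50 mm.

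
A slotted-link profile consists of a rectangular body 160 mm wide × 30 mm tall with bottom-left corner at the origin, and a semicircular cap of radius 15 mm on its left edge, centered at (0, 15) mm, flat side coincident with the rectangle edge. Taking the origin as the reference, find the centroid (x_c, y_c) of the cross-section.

rectangular body: A = 160 × 30 = 4800.00, centroid at (80.00, 15.00).
semicircular end: A = ½π·15² = 353.43, centroid at (-6.37, 15.00).
ΣA = 5153.43 mm²
ΣAx_c = (4800.00)(80.00) + (353.43)(-6.37) = 381750.00 mm³
ΣAy_c = (4800.00)(15.00) + (353.43)(15.00) = 77301.44 mm³
x_c = 381750.00 / 5153.43 = 74.08 mm
y_c = 77301.44 / 5153.43 = 15.00 mm

x_c = 74.08 mm, y_c = 15.00 mm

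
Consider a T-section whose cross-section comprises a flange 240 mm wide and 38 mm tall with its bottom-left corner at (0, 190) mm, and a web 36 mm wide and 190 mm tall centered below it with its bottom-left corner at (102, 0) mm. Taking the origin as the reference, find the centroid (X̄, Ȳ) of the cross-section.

X̄ = 120.00 mm, Ȳ = 160.14 mm

web: A = 36 × 190 = 6840.00, centroid at (120.00, 95.00).
flange: A = 240 × 38 = 9120.00, centroid at (120.00, 209.00).
ΣA = 15960.00 mm², ΣAX̄ = 1915200.00 mm³, ΣAȲ = 2555880.00 mm³.
X̄ = 1915200.00/15960.00 = 120.00 mm; Ȳ = 2555880.00/15960.00 = 160.14 mm.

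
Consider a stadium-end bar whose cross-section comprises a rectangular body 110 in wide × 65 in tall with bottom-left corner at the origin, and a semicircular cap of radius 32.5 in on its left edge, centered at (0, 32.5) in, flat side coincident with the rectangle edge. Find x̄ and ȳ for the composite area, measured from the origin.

x̄ = 42.04 in, ȳ = 32.50 in

rectangular body: A = 110 × 65 = 7150.00, centroid at (55.00, 32.50).
semicircular end: A = ½π·32.5² = 1659.15, centroid at (-13.79, 32.50).
ΣA = 8809.15 in²
ΣAx̄ = (7150.00)(55.00) + (1659.15)(-13.79) = 370364.58 in³
ΣAȳ = (7150.00)(32.50) + (1659.15)(32.50) = 286297.49 in³
x̄ = 370364.58 / 8809.15 = 42.04 in
ȳ = 286297.49 / 8809.15 = 32.50 in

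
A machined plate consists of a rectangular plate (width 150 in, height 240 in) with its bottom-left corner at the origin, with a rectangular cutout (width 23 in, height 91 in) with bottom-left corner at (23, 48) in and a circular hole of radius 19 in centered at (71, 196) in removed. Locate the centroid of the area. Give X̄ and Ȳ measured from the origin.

plate: A = 150 × 240 = 36000.00, centroid at (75.00, 120.00).
hole 1: A = −(23 × 91) = -2093.00, centroid at (34.50, 93.50).
hole 2: A = −π·19² = -1134.11, centroid at (71.00, 196.00).
ΣA = 32772.89 in²
ΣAX̄ = (36000.00)(75.00) + (-2093.00)(34.50) + (-1134.11)(71.00) = 2547269.34 in³
ΣAȲ = (36000.00)(120.00) + (-2093.00)(93.50) + (-1134.11)(196.00) = 3902017.97 in³
X̄ = 2547269.34 / 32772.89 = 77.72 in
Ȳ = 3902017.97 / 32772.89 = 119.06 in

X̄ = 77.72 in, Ȳ = 119.06 in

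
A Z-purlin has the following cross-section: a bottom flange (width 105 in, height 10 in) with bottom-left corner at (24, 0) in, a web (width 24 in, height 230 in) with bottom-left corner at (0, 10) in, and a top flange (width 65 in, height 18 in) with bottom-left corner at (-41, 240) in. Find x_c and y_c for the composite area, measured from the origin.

Part | A | x̄ᵢ | ȳᵢ | A·x̄ᵢ | A·ȳᵢ
bottom flange | 1050.00 | 76.50 | 5.00 | 80325.00 | 5250.00
web | 5520.00 | 12.00 | 125.00 | 66240.00 | 690000.00
top flange | 1170.00 | -8.50 | 249.00 | -9945.00 | 291330.00
Σ | 7740.00 |  |  | 136620.00 | 986580.00
x_c = 136620.00 / 7740.00 = 17.65 in
y_c = 986580.00 / 7740.00 = 127.47 in

x_c = 17.65 in, y_c = 127.47 in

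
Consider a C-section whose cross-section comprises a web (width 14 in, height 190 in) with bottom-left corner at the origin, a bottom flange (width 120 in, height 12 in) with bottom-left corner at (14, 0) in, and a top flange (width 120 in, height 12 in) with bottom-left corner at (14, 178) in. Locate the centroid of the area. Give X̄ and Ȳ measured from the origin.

web: A = 14 × 190 = 2660.00, centroid at (7.00, 95.00).
bottom flange: A = 120 × 12 = 1440.00, centroid at (74.00, 6.00).
top flange: A = 120 × 12 = 1440.00, centroid at (74.00, 184.00).
ΣA = 5540.00 in², ΣAX̄ = 231740.00 in³, ΣAȲ = 526300.00 in³.
X̄ = 231740.00/5540.00 = 41.83 in; Ȳ = 526300.00/5540.00 = 95.00 in.

X̄ = 41.83 in, Ȳ = 95.00 in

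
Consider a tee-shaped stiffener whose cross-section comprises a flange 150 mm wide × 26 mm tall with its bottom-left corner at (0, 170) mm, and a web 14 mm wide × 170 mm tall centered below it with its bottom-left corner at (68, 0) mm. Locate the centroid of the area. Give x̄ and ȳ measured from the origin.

Part | A | x̄ᵢ | ȳᵢ | A·x̄ᵢ | A·ȳᵢ
web | 2380.00 | 75.00 | 85.00 | 178500.00 | 202300.00
flange | 3900.00 | 75.00 | 183.00 | 292500.00 | 713700.00
Σ | 6280.00 |  |  | 471000.00 | 916000.00
x̄ = 471000.00 / 6280.00 = 75.00 mm
ȳ = 916000.00 / 6280.00 = 145.86 mm

x̄ = 75.00 mm, ȳ = 145.86 mm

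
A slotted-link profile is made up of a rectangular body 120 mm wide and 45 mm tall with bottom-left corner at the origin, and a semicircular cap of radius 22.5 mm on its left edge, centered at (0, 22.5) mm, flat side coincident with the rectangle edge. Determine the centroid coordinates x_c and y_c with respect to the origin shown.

Part | A | x̄ᵢ | ȳᵢ | A·x̄ᵢ | A·ȳᵢ
rectangular body | 5400.00 | 60.00 | 22.50 | 324000.00 | 121500.00
semicircular end | 795.22 | -9.55 | 22.50 | -7593.75 | 17892.35
Σ | 6195.22 |  |  | 316406.25 | 139392.35
x_c = 316406.25 / 6195.22 = 51.07 mm
y_c = 139392.35 / 6195.22 = 22.50 mm

x_c = 51.07 mm, y_c = 22.50 mm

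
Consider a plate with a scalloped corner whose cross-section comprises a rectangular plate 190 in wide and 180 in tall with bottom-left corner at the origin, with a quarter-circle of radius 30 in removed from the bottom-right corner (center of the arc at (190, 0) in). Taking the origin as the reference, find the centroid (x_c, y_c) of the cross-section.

x_c = 93.26 in, y_c = 91.63 in

Part | A | x̄ᵢ | ȳᵢ | A·x̄ᵢ | A·ȳᵢ
plate | 34200.00 | 95.00 | 90.00 | 3249000.00 | 3078000.00
removed quarter-circle | -706.86 | 177.27 | 12.73 | -125303.09 | -9000.00
Σ | 33493.14 |  |  | 3123696.91 | 3069000.00
x_c = 3123696.91 / 33493.14 = 93.26 in
y_c = 3069000.00 / 33493.14 = 91.63 in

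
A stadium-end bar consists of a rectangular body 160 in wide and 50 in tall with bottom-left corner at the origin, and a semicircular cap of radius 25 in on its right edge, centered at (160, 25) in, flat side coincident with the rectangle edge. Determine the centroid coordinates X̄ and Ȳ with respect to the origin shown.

X̄ = 89.90 in, Ȳ = 25.00 in

rectangular body: A = 160 × 50 = 8000.00, centroid at (80.00, 25.00).
semicircular end: A = ½π·25² = 981.75, centroid at (170.61, 25.00).
ΣA = 8981.75 in², ΣAX̄ = 807496.30 in³, ΣAȲ = 224543.69 in³.
X̄ = 807496.30/8981.75 = 89.90 in; Ȳ = 224543.69/8981.75 = 25.00 in.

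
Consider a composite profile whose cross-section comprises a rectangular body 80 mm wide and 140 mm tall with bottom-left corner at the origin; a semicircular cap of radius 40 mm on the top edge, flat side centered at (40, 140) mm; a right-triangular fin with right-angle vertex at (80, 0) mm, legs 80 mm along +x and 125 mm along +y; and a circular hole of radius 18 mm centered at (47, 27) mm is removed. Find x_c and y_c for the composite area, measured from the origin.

x_c = 58.43 mm, y_c = 76.82 mm

rectangular body: A = 80 × 140 = 11200.00, centroid at (40.00, 70.00).
semicircular top: A = ½π·40² = 2513.27, centroid at (40.00, 156.98).
triangular fin: A = ½·80·125 = 5000.00, centroid at (106.67, 41.67).
hole: A = −π·18² = -1017.88, centroid at (47.00, 27.00).
ΣA = 17695.40 mm²
ΣAx_c = (11200.00)(40.00) + (2513.27)(40.00) + (5000.00)(106.67) + (-1017.88)(47.00) = 1034024.13 mm³
ΣAy_c = (11200.00)(70.00) + (2513.27)(156.98) + (5000.00)(41.67) + (-1017.88)(27.00) = 1359375.72 mm³
x_c = 1034024.13 / 17695.40 = 58.43 mm
y_c = 1359375.72 / 17695.40 = 76.82 mm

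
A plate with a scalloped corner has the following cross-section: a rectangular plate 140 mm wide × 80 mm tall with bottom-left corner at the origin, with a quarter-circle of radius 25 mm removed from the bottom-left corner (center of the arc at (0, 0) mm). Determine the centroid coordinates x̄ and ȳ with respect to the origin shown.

x̄ = 72.72 mm, ȳ = 41.35 mm

Part | A | x̄ᵢ | ȳᵢ | A·x̄ᵢ | A·ȳᵢ
plate | 11200.00 | 70.00 | 40.00 | 784000.00 | 448000.00
removed quarter-circle | -490.87 | 10.61 | 10.61 | -5208.33 | -5208.33
Σ | 10709.13 |  |  | 778791.67 | 442791.67
x̄ = 778791.67 / 10709.13 = 72.72 mm
ȳ = 442791.67 / 10709.13 = 41.35 mm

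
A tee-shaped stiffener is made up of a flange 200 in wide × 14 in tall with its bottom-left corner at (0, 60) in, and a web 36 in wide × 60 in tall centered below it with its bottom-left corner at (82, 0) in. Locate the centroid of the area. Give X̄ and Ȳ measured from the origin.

X̄ = 100.00 in, Ȳ = 50.89 in

web: A = 36 × 60 = 2160.00, centroid at (100.00, 30.00).
flange: A = 200 × 14 = 2800.00, centroid at (100.00, 67.00).
ΣA = 4960.00 in², ΣAX̄ = 496000.00 in³, ΣAȲ = 252400.00 in³.
X̄ = 496000.00/4960.00 = 100.00 in; Ȳ = 252400.00/4960.00 = 50.89 in.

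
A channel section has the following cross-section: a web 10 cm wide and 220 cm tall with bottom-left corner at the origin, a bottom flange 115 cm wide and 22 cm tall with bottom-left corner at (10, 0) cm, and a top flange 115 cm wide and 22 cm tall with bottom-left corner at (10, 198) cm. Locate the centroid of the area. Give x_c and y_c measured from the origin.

Part | A | x̄ᵢ | ȳᵢ | A·x̄ᵢ | A·ȳᵢ
web | 2200.00 | 5.00 | 110.00 | 11000.00 | 242000.00
bottom flange | 2530.00 | 67.50 | 11.00 | 170775.00 | 27830.00
top flange | 2530.00 | 67.50 | 209.00 | 170775.00 | 528770.00
Σ | 7260.00 |  |  | 352550.00 | 798600.00
x_c = 352550.00 / 7260.00 = 48.56 cm
y_c = 798600.00 / 7260.00 = 110.00 cm

x_c = 48.56 cm, y_c = 110.00 cm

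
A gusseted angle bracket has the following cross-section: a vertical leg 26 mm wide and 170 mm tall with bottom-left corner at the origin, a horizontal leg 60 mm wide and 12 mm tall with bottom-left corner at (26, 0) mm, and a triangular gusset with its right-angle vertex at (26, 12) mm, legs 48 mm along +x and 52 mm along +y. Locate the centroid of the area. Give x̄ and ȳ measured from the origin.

x̄ = 23.51 mm, ȳ = 65.22 mm

Part | A | x̄ᵢ | ȳᵢ | A·x̄ᵢ | A·ȳᵢ
vertical leg | 4420.00 | 13.00 | 85.00 | 57460.00 | 375700.00
horizontal leg | 720.00 | 56.00 | 6.00 | 40320.00 | 4320.00
gusset | 1248.00 | 42.00 | 29.33 | 52416.00 | 36608.00
Σ | 6388.00 |  |  | 150196.00 | 416628.00
x̄ = 150196.00 / 6388.00 = 23.51 mm
ȳ = 416628.00 / 6388.00 = 65.22 mm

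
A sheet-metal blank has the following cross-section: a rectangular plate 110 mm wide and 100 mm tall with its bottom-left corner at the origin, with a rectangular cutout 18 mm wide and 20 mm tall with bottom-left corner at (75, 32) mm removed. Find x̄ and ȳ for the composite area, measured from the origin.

x̄ = 54.02 mm, ȳ = 50.27 mm

plate: A = 110 × 100 = 11000.00, centroid at (55.00, 50.00).
hole: A = −(18 × 20) = -360.00, centroid at (84.00, 42.00).
ΣA = 10640.00 mm²
ΣAx̄ = (11000.00)(55.00) + (-360.00)(84.00) = 574760.00 mm³
ΣAȳ = (11000.00)(50.00) + (-360.00)(42.00) = 534880.00 mm³
x̄ = 574760.00 / 10640.00 = 54.02 mm
ȳ = 534880.00 / 10640.00 = 50.27 mm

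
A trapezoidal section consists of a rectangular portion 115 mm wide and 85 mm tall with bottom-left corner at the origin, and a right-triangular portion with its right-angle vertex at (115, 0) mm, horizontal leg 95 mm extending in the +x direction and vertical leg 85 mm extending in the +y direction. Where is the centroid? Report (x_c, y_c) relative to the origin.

rectangular portion: A = 115 × 85 = 9775.00, centroid at (57.50, 42.50).
triangular portion: A = ½·95·85 = 4037.50, centroid at (146.67, 28.33).
ΣA = 13812.50 mm², ΣAx_c = 1154229.17 mm³, ΣAy_c = 529833.33 mm³.
x_c = 1154229.17/13812.50 = 83.56 mm; y_c = 529833.33/13812.50 = 38.36 mm.

x_c = 83.56 mm, y_c = 38.36 mm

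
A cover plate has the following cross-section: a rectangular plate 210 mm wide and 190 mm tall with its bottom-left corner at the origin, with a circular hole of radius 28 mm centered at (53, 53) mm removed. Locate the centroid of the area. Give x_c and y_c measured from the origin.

plate: A = 210 × 190 = 39900.00, centroid at (105.00, 95.00).
hole: A = −π·28² = -2463.01, centroid at (53.00, 53.00).
ΣA = 37436.99 mm²
ΣAx_c = (39900.00)(105.00) + (-2463.01)(53.00) = 4058960.54 mm³
ΣAy_c = (39900.00)(95.00) + (-2463.01)(53.00) = 3659960.54 mm³
x_c = 4058960.54 / 37436.99 = 108.42 mm
y_c = 3659960.54 / 37436.99 = 97.76 mm

x_c = 108.42 mm, y_c = 97.76 mm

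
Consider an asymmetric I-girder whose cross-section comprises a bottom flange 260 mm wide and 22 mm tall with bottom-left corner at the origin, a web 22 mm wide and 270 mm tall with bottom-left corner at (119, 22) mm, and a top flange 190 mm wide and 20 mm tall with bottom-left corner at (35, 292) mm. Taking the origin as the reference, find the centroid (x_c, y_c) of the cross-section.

x_c = 130.00 mm, y_c = 138.62 mm

Part | A | x̄ᵢ | ȳᵢ | A·x̄ᵢ | A·ȳᵢ
bottom flange | 5720.00 | 130.00 | 11.00 | 743600.00 | 62920.00
web | 5940.00 | 130.00 | 157.00 | 772200.00 | 932580.00
top flange | 3800.00 | 130.00 | 302.00 | 494000.00 | 1147600.00
Σ | 15460.00 |  |  | 2009800.00 | 2143100.00
x_c = 2009800.00 / 15460.00 = 130.00 mm
y_c = 2143100.00 / 15460.00 = 138.62 mm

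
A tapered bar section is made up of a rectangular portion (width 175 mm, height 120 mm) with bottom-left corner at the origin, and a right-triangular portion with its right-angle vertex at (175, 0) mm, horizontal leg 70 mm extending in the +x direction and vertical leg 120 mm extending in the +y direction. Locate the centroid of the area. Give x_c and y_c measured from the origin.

rectangular portion: A = 175 × 120 = 21000.00, centroid at (87.50, 60.00).
triangular portion: A = ½·70·120 = 4200.00, centroid at (198.33, 40.00).
ΣA = 25200.00 mm², ΣAx_c = 2670500.00 mm³, ΣAy_c = 1428000.00 mm³.
x_c = 2670500.00/25200.00 = 105.97 mm; y_c = 1428000.00/25200.00 = 56.67 mm.

x_c = 105.97 mm, y_c = 56.67 mm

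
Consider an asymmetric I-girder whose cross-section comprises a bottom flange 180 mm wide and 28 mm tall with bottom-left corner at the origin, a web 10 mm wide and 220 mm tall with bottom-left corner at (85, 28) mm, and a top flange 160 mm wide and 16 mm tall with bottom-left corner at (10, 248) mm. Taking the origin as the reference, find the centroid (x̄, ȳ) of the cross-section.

x̄ = 90.00 mm, ȳ = 105.05 mm

bottom flange: A = 180 × 28 = 5040.00, centroid at (90.00, 14.00).
web: A = 10 × 220 = 2200.00, centroid at (90.00, 138.00).
top flange: A = 160 × 16 = 2560.00, centroid at (90.00, 256.00).
ΣA = 9800.00 mm²
ΣAx̄ = (5040.00)(90.00) + (2200.00)(90.00) + (2560.00)(90.00) = 882000.00 mm³
ΣAȳ = (5040.00)(14.00) + (2200.00)(138.00) + (2560.00)(256.00) = 1029520.00 mm³
x̄ = 882000.00 / 9800.00 = 90.00 mm
ȳ = 1029520.00 / 9800.00 = 105.05 mm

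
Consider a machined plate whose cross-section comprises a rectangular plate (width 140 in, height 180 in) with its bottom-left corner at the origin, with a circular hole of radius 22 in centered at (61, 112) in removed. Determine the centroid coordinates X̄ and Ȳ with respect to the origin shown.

X̄ = 70.58 in, Ȳ = 88.59 in

plate: A = 140 × 180 = 25200.00, centroid at (70.00, 90.00).
hole: A = −π·22² = -1520.53, centroid at (61.00, 112.00).
ΣA = 23679.47 in², ΣAX̄ = 1671247.62 in³, ΣAȲ = 2097700.55 in³.
X̄ = 1671247.62/23679.47 = 70.58 in; Ȳ = 2097700.55/23679.47 = 88.59 in.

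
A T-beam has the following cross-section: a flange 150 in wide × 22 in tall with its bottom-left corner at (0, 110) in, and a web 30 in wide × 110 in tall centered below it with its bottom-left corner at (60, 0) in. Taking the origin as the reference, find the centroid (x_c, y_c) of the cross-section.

Part | A | x̄ᵢ | ȳᵢ | A·x̄ᵢ | A·ȳᵢ
web | 3300.00 | 75.00 | 55.00 | 247500.00 | 181500.00
flange | 3300.00 | 75.00 | 121.00 | 247500.00 | 399300.00
Σ | 6600.00 |  |  | 495000.00 | 580800.00
x_c = 495000.00 / 6600.00 = 75.00 in
y_c = 580800.00 / 6600.00 = 88.00 in

x_c = 75.00 in, y_c = 88.00 in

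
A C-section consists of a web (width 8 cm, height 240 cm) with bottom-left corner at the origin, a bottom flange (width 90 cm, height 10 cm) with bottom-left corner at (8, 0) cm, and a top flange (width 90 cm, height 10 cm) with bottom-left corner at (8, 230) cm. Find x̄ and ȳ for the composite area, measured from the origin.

x̄ = 27.71 cm, ȳ = 120.00 cm

web: A = 8 × 240 = 1920.00, centroid at (4.00, 120.00).
bottom flange: A = 90 × 10 = 900.00, centroid at (53.00, 5.00).
top flange: A = 90 × 10 = 900.00, centroid at (53.00, 235.00).
ΣA = 3720.00 cm²
ΣAx̄ = (1920.00)(4.00) + (900.00)(53.00) + (900.00)(53.00) = 103080.00 cm³
ΣAȳ = (1920.00)(120.00) + (900.00)(5.00) + (900.00)(235.00) = 446400.00 cm³
x̄ = 103080.00 / 3720.00 = 27.71 cm
ȳ = 446400.00 / 3720.00 = 120.00 cm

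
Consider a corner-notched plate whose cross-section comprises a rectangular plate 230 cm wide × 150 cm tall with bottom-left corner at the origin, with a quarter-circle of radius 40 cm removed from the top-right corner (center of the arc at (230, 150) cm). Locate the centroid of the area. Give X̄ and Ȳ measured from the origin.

X̄ = 111.29 cm, Ȳ = 72.81 cm

Part | A | x̄ᵢ | ȳᵢ | A·x̄ᵢ | A·ȳᵢ
plate | 34500.00 | 115.00 | 75.00 | 3967500.00 | 2587500.00
removed quarter-circle | -1256.64 | 213.02 | 133.02 | -267693.19 | -167162.23
Σ | 33243.36 |  |  | 3699806.81 | 2420337.77
X̄ = 3699806.81 / 33243.36 = 111.29 cm
Ȳ = 2420337.77 / 33243.36 = 72.81 cm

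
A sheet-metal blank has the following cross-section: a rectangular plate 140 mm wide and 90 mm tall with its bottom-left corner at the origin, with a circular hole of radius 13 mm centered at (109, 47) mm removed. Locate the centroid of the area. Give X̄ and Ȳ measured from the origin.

X̄ = 68.28 mm, Ȳ = 44.91 mm

plate: A = 140 × 90 = 12600.00, centroid at (70.00, 45.00).
hole: A = −π·13² = -530.93, centroid at (109.00, 47.00).
ΣA = 12069.07 mm²
ΣAX̄ = (12600.00)(70.00) + (-530.93)(109.00) = 824128.72 mm³
ΣAȲ = (12600.00)(45.00) + (-530.93)(47.00) = 542046.33 mm³
X̄ = 824128.72 / 12069.07 = 68.28 mm
Ȳ = 542046.33 / 12069.07 = 44.91 mm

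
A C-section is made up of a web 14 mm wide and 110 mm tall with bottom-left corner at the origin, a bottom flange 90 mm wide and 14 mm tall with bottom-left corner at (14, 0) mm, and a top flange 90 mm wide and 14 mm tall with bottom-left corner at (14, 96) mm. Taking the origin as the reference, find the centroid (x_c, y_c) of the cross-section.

web: A = 14 × 110 = 1540.00, centroid at (7.00, 55.00).
bottom flange: A = 90 × 14 = 1260.00, centroid at (59.00, 7.00).
top flange: A = 90 × 14 = 1260.00, centroid at (59.00, 103.00).
ΣA = 4060.00 mm², ΣAx_c = 159460.00 mm³, ΣAy_c = 223300.00 mm³.
x_c = 159460.00/4060.00 = 39.28 mm; y_c = 223300.00/4060.00 = 55.00 mm.

x_c = 39.28 mm, y_c = 55.00 mm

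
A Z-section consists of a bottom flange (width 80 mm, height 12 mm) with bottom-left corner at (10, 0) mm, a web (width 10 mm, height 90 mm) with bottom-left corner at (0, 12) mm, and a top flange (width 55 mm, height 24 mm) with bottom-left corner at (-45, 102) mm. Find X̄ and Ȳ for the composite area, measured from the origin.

X̄ = 9.25 mm, Ȳ = 65.26 mm

bottom flange: A = 80 × 12 = 960.00, centroid at (50.00, 6.00).
web: A = 10 × 90 = 900.00, centroid at (5.00, 57.00).
top flange: A = 55 × 24 = 1320.00, centroid at (-17.50, 114.00).
ΣA = 3180.00 mm²
ΣAX̄ = (960.00)(50.00) + (900.00)(5.00) + (1320.00)(-17.50) = 29400.00 mm³
ΣAȲ = (960.00)(6.00) + (900.00)(57.00) + (1320.00)(114.00) = 207540.00 mm³
X̄ = 29400.00 / 3180.00 = 9.25 mm
Ȳ = 207540.00 / 3180.00 = 65.26 mm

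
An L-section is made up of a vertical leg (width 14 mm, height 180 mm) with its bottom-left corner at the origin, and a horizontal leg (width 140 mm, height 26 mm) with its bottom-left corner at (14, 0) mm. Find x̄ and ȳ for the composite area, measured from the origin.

vertical leg: A = 14 × 180 = 2520.00, centroid at (7.00, 90.00).
horizontal leg: A = 140 × 26 = 3640.00, centroid at (84.00, 13.00).
ΣA = 6160.00 mm²
ΣAx̄ = (2520.00)(7.00) + (3640.00)(84.00) = 323400.00 mm³
ΣAȳ = (2520.00)(90.00) + (3640.00)(13.00) = 274120.00 mm³
x̄ = 323400.00 / 6160.00 = 52.50 mm
ȳ = 274120.00 / 6160.00 = 44.50 mm

x̄ = 52.50 mm, ȳ = 44.50 mm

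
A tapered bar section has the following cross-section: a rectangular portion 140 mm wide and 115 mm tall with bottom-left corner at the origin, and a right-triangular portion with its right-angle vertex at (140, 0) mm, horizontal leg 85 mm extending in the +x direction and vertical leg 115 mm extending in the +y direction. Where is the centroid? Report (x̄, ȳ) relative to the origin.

x̄ = 92.90 mm, ȳ = 53.04 mm

rectangular portion: A = 140 × 115 = 16100.00, centroid at (70.00, 57.50).
triangular portion: A = ½·85·115 = 4887.50, centroid at (168.33, 38.33).
ΣA = 20987.50 mm²
ΣAx̄ = (16100.00)(70.00) + (4887.50)(168.33) = 1949729.17 mm³
ΣAȳ = (16100.00)(57.50) + (4887.50)(38.33) = 1113104.17 mm³
x̄ = 1949729.17 / 20987.50 = 92.90 mm
ȳ = 1113104.17 / 20987.50 = 53.04 mm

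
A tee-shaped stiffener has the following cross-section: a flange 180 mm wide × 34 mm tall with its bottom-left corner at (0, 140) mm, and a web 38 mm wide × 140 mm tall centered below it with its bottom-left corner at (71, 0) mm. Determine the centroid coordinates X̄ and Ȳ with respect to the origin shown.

X̄ = 90.00 mm, Ȳ = 116.54 mm

web: A = 38 × 140 = 5320.00, centroid at (90.00, 70.00).
flange: A = 180 × 34 = 6120.00, centroid at (90.00, 157.00).
ΣA = 11440.00 mm², ΣAX̄ = 1029600.00 mm³, ΣAȲ = 1333240.00 mm³.
X̄ = 1029600.00/11440.00 = 90.00 mm; Ȳ = 1333240.00/11440.00 = 116.54 mm.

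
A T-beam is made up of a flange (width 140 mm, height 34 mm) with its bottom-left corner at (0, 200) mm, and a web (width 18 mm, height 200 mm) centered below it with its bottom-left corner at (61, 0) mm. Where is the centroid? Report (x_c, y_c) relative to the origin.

x_c = 70.00 mm, y_c = 166.62 mm

Part | A | x̄ᵢ | ȳᵢ | A·x̄ᵢ | A·ȳᵢ
web | 3600.00 | 70.00 | 100.00 | 252000.00 | 360000.00
flange | 4760.00 | 70.00 | 217.00 | 333200.00 | 1032920.00
Σ | 8360.00 |  |  | 585200.00 | 1392920.00
x_c = 585200.00 / 8360.00 = 70.00 mm
y_c = 1392920.00 / 8360.00 = 166.62 mm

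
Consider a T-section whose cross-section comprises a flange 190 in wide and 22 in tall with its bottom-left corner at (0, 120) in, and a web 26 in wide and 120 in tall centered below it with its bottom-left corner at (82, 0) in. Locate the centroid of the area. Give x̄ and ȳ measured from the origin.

web: A = 26 × 120 = 3120.00, centroid at (95.00, 60.00).
flange: A = 190 × 22 = 4180.00, centroid at (95.00, 131.00).
ΣA = 7300.00 in², ΣAx̄ = 693500.00 in³, ΣAȳ = 734780.00 in³.
x̄ = 693500.00/7300.00 = 95.00 in; ȳ = 734780.00/7300.00 = 100.65 in.

x̄ = 95.00 in, ȳ = 100.65 in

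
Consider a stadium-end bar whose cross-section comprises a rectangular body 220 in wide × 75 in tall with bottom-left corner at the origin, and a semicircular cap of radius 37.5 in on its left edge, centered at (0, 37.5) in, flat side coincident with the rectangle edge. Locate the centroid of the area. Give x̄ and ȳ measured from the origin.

x̄ = 95.13 in, ȳ = 37.50 in

rectangular body: A = 220 × 75 = 16500.00, centroid at (110.00, 37.50).
semicircular end: A = ½π·37.5² = 2208.93, centroid at (-15.92, 37.50).
ΣA = 18708.93 in²
ΣAx̄ = (16500.00)(110.00) + (2208.93)(-15.92) = 1779843.75 in³
ΣAȳ = (16500.00)(37.50) + (2208.93)(37.50) = 701584.96 in³
x̄ = 1779843.75 / 18708.93 = 95.13 in
ȳ = 701584.96 / 18708.93 = 37.50 in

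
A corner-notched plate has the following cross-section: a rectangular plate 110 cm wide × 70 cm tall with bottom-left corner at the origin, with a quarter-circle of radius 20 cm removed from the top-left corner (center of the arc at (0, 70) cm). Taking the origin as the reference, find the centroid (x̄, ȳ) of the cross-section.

x̄ = 56.98 cm, ȳ = 33.87 cm

Part | A | x̄ᵢ | ȳᵢ | A·x̄ᵢ | A·ȳᵢ
plate | 7700.00 | 55.00 | 35.00 | 423500.00 | 269500.00
removed quarter-circle | -314.16 | 8.49 | 61.51 | -2666.67 | -19324.48
Σ | 7385.84 |  |  | 420833.33 | 250175.52
x̄ = 420833.33 / 7385.84 = 56.98 cm
ȳ = 250175.52 / 7385.84 = 33.87 cm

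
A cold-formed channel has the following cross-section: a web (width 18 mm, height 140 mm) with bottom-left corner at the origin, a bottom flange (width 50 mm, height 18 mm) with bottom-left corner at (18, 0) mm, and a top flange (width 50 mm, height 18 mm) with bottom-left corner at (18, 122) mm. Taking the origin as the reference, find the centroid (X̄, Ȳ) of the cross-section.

X̄ = 23.17 mm, Ȳ = 70.00 mm

web: A = 18 × 140 = 2520.00, centroid at (9.00, 70.00).
bottom flange: A = 50 × 18 = 900.00, centroid at (43.00, 9.00).
top flange: A = 50 × 18 = 900.00, centroid at (43.00, 131.00).
ΣA = 4320.00 mm², ΣAX̄ = 100080.00 mm³, ΣAȲ = 302400.00 mm³.
X̄ = 100080.00/4320.00 = 23.17 mm; Ȳ = 302400.00/4320.00 = 70.00 mm.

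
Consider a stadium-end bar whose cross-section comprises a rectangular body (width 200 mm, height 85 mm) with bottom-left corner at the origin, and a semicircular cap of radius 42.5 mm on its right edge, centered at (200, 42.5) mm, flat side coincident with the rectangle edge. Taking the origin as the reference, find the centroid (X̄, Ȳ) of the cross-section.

X̄ = 116.88 mm, Ȳ = 42.50 mm

Part | A | x̄ᵢ | ȳᵢ | A·x̄ᵢ | A·ȳᵢ
rectangular body | 17000.00 | 100.00 | 42.50 | 1700000.00 | 722500.00
semicircular end | 2837.25 | 218.04 | 42.50 | 618627.26 | 120583.16
Σ | 19837.25 |  |  | 2318627.26 | 843083.16
X̄ = 2318627.26 / 19837.25 = 116.88 mm
Ȳ = 843083.16 / 19837.25 = 42.50 mm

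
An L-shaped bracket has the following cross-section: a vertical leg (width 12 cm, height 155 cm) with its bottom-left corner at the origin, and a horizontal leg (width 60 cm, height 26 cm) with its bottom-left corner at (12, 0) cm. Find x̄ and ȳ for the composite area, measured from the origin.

vertical leg: A = 12 × 155 = 1860.00, centroid at (6.00, 77.50).
horizontal leg: A = 60 × 26 = 1560.00, centroid at (42.00, 13.00).
ΣA = 3420.00 cm², ΣAx̄ = 76680.00 cm³, ΣAȳ = 164430.00 cm³.
x̄ = 76680.00/3420.00 = 22.42 cm; ȳ = 164430.00/3420.00 = 48.08 cm.

x̄ = 22.42 cm, ȳ = 48.08 cm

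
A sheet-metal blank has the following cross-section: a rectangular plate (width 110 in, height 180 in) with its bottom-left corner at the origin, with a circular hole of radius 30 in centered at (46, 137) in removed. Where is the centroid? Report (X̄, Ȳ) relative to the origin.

X̄ = 56.50 in, Ȳ = 82.17 in

Part | A | x̄ᵢ | ȳᵢ | A·x̄ᵢ | A·ȳᵢ
plate | 19800.00 | 55.00 | 90.00 | 1089000.00 | 1782000.00
hole | -2827.43 | 46.00 | 137.00 | -130061.94 | -387358.37
Σ | 16972.57 |  |  | 958938.06 | 1394641.63
X̄ = 958938.06 / 16972.57 = 56.50 in
Ȳ = 1394641.63 / 16972.57 = 82.17 in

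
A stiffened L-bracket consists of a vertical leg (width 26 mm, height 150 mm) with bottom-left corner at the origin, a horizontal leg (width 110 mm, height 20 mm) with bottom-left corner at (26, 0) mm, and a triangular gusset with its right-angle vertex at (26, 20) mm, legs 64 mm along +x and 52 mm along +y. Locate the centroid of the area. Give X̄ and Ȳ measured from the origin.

X̄ = 39.63 mm, Ȳ = 48.51 mm

Part | A | x̄ᵢ | ȳᵢ | A·x̄ᵢ | A·ȳᵢ
vertical leg | 3900.00 | 13.00 | 75.00 | 50700.00 | 292500.00
horizontal leg | 2200.00 | 81.00 | 10.00 | 178200.00 | 22000.00
gusset | 1664.00 | 47.33 | 37.33 | 78762.67 | 62122.67
Σ | 7764.00 |  |  | 307662.67 | 376622.67
X̄ = 307662.67 / 7764.00 = 39.63 mm
Ȳ = 376622.67 / 7764.00 = 48.51 mm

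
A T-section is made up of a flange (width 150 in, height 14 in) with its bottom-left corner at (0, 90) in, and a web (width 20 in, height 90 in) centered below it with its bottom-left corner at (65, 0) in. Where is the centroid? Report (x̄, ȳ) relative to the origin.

x̄ = 75.00 in, ȳ = 73.00 in

web: A = 20 × 90 = 1800.00, centroid at (75.00, 45.00).
flange: A = 150 × 14 = 2100.00, centroid at (75.00, 97.00).
ΣA = 3900.00 in², ΣAx̄ = 292500.00 in³, ΣAȳ = 284700.00 in³.
x̄ = 292500.00/3900.00 = 75.00 in; ȳ = 284700.00/3900.00 = 73.00 in.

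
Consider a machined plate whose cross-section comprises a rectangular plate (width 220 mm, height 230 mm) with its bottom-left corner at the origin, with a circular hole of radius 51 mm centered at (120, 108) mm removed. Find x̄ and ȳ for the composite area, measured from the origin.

x̄ = 108.07 mm, ȳ = 116.35 mm

Part | A | x̄ᵢ | ȳᵢ | A·x̄ᵢ | A·ȳᵢ
plate | 50600.00 | 110.00 | 115.00 | 5566000.00 | 5819000.00
hole | -8171.28 | 120.00 | 108.00 | -980553.90 | -882498.51
Σ | 42428.72 |  |  | 4585446.10 | 4936501.49
x̄ = 4585446.10 / 42428.72 = 108.07 mm
ȳ = 4936501.49 / 42428.72 = 116.35 mm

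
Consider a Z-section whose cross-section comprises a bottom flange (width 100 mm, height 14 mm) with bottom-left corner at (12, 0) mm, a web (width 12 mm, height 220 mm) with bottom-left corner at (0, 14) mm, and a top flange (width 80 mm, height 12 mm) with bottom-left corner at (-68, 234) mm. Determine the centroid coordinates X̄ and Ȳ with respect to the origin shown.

X̄ = 15.15 mm, Ȳ = 113.51 mm

Part | A | x̄ᵢ | ȳᵢ | A·x̄ᵢ | A·ȳᵢ
bottom flange | 1400.00 | 62.00 | 7.00 | 86800.00 | 9800.00
web | 2640.00 | 6.00 | 124.00 | 15840.00 | 327360.00
top flange | 960.00 | -28.00 | 240.00 | -26880.00 | 230400.00
Σ | 5000.00 |  |  | 75760.00 | 567560.00
X̄ = 75760.00 / 5000.00 = 15.15 mm
Ȳ = 567560.00 / 5000.00 = 113.51 mm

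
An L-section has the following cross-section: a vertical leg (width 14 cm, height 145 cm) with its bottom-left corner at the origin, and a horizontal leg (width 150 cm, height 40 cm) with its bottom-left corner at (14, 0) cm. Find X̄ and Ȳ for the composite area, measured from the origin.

Part | A | x̄ᵢ | ȳᵢ | A·x̄ᵢ | A·ȳᵢ
vertical leg | 2030.00 | 7.00 | 72.50 | 14210.00 | 147175.00
horizontal leg | 6000.00 | 89.00 | 20.00 | 534000.00 | 120000.00
Σ | 8030.00 |  |  | 548210.00 | 267175.00
X̄ = 548210.00 / 8030.00 = 68.27 cm
Ȳ = 267175.00 / 8030.00 = 33.27 cm

X̄ = 68.27 cm, Ȳ = 33.27 cm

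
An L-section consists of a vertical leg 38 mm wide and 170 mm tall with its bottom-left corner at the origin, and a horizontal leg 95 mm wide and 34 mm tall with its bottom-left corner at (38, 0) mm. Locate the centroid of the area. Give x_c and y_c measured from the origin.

x_c = 41.17 mm, y_c = 62.33 mm

vertical leg: A = 38 × 170 = 6460.00, centroid at (19.00, 85.00).
horizontal leg: A = 95 × 34 = 3230.00, centroid at (85.50, 17.00).
ΣA = 9690.00 mm²
ΣAx_c = (6460.00)(19.00) + (3230.00)(85.50) = 398905.00 mm³
ΣAy_c = (6460.00)(85.00) + (3230.00)(17.00) = 604010.00 mm³
x_c = 398905.00 / 9690.00 = 41.17 mm
y_c = 604010.00 / 9690.00 = 62.33 mm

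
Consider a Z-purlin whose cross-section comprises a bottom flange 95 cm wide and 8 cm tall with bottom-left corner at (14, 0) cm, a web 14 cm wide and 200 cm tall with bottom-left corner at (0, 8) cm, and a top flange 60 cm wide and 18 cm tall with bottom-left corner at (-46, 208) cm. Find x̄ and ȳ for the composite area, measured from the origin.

bottom flange: A = 95 × 8 = 760.00, centroid at (61.50, 4.00).
web: A = 14 × 200 = 2800.00, centroid at (7.00, 108.00).
top flange: A = 60 × 18 = 1080.00, centroid at (-16.00, 217.00).
ΣA = 4640.00 cm²
ΣAx̄ = (760.00)(61.50) + (2800.00)(7.00) + (1080.00)(-16.00) = 49060.00 cm³
ΣAȳ = (760.00)(4.00) + (2800.00)(108.00) + (1080.00)(217.00) = 539800.00 cm³
x̄ = 49060.00 / 4640.00 = 10.57 cm
ȳ = 539800.00 / 4640.00 = 116.34 cm

x̄ = 10.57 cm, ȳ = 116.34 cm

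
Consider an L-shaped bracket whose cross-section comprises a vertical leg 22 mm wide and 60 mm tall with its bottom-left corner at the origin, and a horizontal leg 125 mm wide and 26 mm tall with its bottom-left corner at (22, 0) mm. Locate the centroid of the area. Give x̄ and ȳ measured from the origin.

x̄ = 63.27 mm, ȳ = 17.91 mm

vertical leg: A = 22 × 60 = 1320.00, centroid at (11.00, 30.00).
horizontal leg: A = 125 × 26 = 3250.00, centroid at (84.50, 13.00).
ΣA = 4570.00 mm²
ΣAx̄ = (1320.00)(11.00) + (3250.00)(84.50) = 289145.00 mm³
ΣAȳ = (1320.00)(30.00) + (3250.00)(13.00) = 81850.00 mm³
x̄ = 289145.00 / 4570.00 = 63.27 mm
ȳ = 81850.00 / 4570.00 = 17.91 mm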